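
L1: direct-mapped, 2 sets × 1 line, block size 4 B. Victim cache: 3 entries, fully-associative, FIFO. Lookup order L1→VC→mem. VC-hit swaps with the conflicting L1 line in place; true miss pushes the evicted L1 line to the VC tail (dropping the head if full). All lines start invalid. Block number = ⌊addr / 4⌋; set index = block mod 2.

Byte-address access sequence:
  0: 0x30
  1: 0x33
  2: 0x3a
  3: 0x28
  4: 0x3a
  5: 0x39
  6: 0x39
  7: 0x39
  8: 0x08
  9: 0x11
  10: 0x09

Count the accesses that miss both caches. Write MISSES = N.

MISSES = 5

#0 0x30→b12/s0 MISS; vc=[]
#1 0x33→b12/s0 L1-HIT; vc=[]
#2 0x3a→b14/s0 MISS; vc=[12]
#3 0x28→b10/s0 MISS; vc=[12,14]
#4 0x3a→b14/s0 VC-HIT; vc=[12,10]
#5 0x39→b14/s0 L1-HIT; vc=[12,10]
#6 0x39→b14/s0 L1-HIT; vc=[12,10]
#7 0x39→b14/s0 L1-HIT; vc=[12,10]
#8 0x8→b2/s0 MISS; vc=[12,10,14]
#9 0x11→b4/s0 MISS; vc=[10,14,2]
#10 0x9→b2/s0 VC-HIT; vc=[10,14,4]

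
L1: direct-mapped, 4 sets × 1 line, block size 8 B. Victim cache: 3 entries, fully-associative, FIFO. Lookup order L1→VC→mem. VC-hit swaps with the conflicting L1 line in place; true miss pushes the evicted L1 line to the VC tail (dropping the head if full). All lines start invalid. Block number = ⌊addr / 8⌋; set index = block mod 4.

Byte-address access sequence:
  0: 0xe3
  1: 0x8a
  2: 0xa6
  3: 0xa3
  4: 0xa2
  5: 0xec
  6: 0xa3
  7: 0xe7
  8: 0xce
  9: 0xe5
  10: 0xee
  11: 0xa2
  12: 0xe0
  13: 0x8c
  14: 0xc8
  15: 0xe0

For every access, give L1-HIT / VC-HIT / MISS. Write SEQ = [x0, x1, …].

0: 0xe3 (blk 28, set 0) → MISS  vc=[]
1: 0x8a (blk 17, set 1) → MISS  vc=[]
2: 0xa6 (blk 20, set 0) → MISS  vc=[28]
3: 0xa3 (blk 20, set 0) → L1-HIT  vc=[28]
4: 0xa2 (blk 20, set 0) → L1-HIT  vc=[28]
5: 0xec (blk 29, set 1) → MISS  vc=[28, 17]
6: 0xa3 (blk 20, set 0) → L1-HIT  vc=[28, 17]
7: 0xe7 (blk 28, set 0) → VC-HIT  vc=[20, 17]
8: 0xce (blk 25, set 1) → MISS  vc=[20, 17, 29]
9: 0xe5 (blk 28, set 0) → L1-HIT  vc=[20, 17, 29]
10: 0xee (blk 29, set 1) → VC-HIT  vc=[20, 17, 25]
11: 0xa2 (blk 20, set 0) → VC-HIT  vc=[28, 17, 25]
12: 0xe0 (blk 28, set 0) → VC-HIT  vc=[20, 17, 25]
13: 0x8c (blk 17, set 1) → VC-HIT  vc=[20, 29, 25]
14: 0xc8 (blk 25, set 1) → VC-HIT  vc=[20, 29, 17]
15: 0xe0 (blk 28, set 0) → L1-HIT  vc=[20, 29, 17]

SEQ = [MISS, MISS, MISS, L1-HIT, L1-HIT, MISS, L1-HIT, VC-HIT, MISS, L1-HIT, VC-HIT, VC-HIT, VC-HIT, VC-HIT, VC-HIT, L1-HIT]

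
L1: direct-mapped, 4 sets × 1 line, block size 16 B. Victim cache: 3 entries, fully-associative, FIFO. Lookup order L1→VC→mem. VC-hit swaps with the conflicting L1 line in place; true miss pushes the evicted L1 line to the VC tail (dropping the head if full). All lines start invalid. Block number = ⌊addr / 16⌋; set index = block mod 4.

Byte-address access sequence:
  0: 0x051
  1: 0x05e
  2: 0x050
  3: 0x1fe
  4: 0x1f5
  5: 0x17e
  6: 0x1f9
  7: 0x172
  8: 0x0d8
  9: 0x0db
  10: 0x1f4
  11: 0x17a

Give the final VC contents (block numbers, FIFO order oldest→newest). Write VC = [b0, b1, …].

VC = [31, 5]

#0 0x51→b5/s1 MISS; vc=[]
#1 0x5e→b5/s1 L1-HIT; vc=[]
#2 0x50→b5/s1 L1-HIT; vc=[]
#3 0x1fe→b31/s3 MISS; vc=[]
#4 0x1f5→b31/s3 L1-HIT; vc=[]
#5 0x17e→b23/s3 MISS; vc=[31]
#6 0x1f9→b31/s3 VC-HIT; vc=[23]
#7 0x172→b23/s3 VC-HIT; vc=[31]
#8 0xd8→b13/s1 MISS; vc=[31,5]
#9 0xdb→b13/s1 L1-HIT; vc=[31,5]
#10 0x1f4→b31/s3 VC-HIT; vc=[23,5]
#11 0x17a→b23/s3 VC-HIT; vc=[31,5]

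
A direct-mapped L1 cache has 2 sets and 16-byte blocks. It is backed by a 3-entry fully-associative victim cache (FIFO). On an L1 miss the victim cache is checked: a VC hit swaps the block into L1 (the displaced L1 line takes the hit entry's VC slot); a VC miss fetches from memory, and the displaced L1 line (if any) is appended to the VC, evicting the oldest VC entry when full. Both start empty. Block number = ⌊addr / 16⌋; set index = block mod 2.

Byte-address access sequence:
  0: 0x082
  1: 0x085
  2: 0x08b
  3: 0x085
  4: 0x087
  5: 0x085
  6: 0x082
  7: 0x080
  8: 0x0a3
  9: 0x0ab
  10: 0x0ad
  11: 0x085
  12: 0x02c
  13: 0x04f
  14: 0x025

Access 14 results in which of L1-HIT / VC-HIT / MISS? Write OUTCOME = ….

#0 0x82→b8/s0 MISS; vc=[]
#1 0x85→b8/s0 L1-HIT; vc=[]
#2 0x8b→b8/s0 L1-HIT; vc=[]
#3 0x85→b8/s0 L1-HIT; vc=[]
#4 0x87→b8/s0 L1-HIT; vc=[]
#5 0x85→b8/s0 L1-HIT; vc=[]
#6 0x82→b8/s0 L1-HIT; vc=[]
#7 0x80→b8/s0 L1-HIT; vc=[]
#8 0xa3→b10/s0 MISS; vc=[8]
#9 0xab→b10/s0 L1-HIT; vc=[8]
#10 0xad→b10/s0 L1-HIT; vc=[8]
#11 0x85→b8/s0 VC-HIT; vc=[10]
#12 0x2c→b2/s0 MISS; vc=[10,8]
#13 0x4f→b4/s0 MISS; vc=[10,8,2]
#14 0x25→b2/s0 VC-HIT; vc=[10,8,4]

OUTCOME = VC-HIT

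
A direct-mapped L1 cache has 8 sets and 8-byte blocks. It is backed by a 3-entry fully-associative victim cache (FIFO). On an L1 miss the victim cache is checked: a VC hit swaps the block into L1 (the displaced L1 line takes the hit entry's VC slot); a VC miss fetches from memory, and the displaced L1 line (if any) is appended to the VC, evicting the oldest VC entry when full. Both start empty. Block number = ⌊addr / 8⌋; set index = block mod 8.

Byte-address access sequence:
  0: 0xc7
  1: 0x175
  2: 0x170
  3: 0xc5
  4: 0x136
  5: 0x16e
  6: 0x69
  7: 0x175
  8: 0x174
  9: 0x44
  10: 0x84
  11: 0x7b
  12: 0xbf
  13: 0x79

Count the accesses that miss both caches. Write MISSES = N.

MISSES = 9

  [0] addr=0xc7 blk=24 s=0: MISS | VC []
  [1] addr=0x175 blk=46 s=6: MISS | VC []
  [2] addr=0x170 blk=46 s=6: L1-HIT | VC []
  [3] addr=0xc5 blk=24 s=0: L1-HIT | VC []
  [4] addr=0x136 blk=38 s=6: MISS | VC [46]
  [5] addr=0x16e blk=45 s=5: MISS | VC [46]
  [6] addr=0x69 blk=13 s=5: MISS | VC [46, 45]
  [7] addr=0x175 blk=46 s=6: VC-HIT | VC [38, 45]
  [8] addr=0x174 blk=46 s=6: L1-HIT | VC [38, 45]
  [9] addr=0x44 blk=8 s=0: MISS | VC [38, 45, 24]
  [10] addr=0x84 blk=16 s=0: MISS | VC [45, 24, 8]
  [11] addr=0x7b blk=15 s=7: MISS | VC [45, 24, 8]
  [12] addr=0xbf blk=23 s=7: MISS | VC [24, 8, 15]
  [13] addr=0x79 blk=15 s=7: VC-HIT | VC [24, 8, 23]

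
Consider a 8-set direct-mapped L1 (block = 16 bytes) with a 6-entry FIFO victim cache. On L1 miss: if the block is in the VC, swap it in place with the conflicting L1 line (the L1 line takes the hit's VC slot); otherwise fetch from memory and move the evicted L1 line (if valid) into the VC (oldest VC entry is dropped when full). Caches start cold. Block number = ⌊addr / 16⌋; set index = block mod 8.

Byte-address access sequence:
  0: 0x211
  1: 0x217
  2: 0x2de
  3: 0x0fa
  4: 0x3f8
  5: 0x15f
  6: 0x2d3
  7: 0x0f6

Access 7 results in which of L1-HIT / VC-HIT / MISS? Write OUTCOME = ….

0: 0x211 (blk 33, set 1) → MISS  vc=[]
1: 0x217 (blk 33, set 1) → L1-HIT  vc=[]
2: 0x2de (blk 45, set 5) → MISS  vc=[]
3: 0xfa (blk 15, set 7) → MISS  vc=[]
4: 0x3f8 (blk 63, set 7) → MISS  vc=[15]
5: 0x15f (blk 21, set 5) → MISS  vc=[15, 45]
6: 0x2d3 (blk 45, set 5) → VC-HIT  vc=[15, 21]
7: 0xf6 (blk 15, set 7) → VC-HIT  vc=[63, 21]

OUTCOME = VC-HIT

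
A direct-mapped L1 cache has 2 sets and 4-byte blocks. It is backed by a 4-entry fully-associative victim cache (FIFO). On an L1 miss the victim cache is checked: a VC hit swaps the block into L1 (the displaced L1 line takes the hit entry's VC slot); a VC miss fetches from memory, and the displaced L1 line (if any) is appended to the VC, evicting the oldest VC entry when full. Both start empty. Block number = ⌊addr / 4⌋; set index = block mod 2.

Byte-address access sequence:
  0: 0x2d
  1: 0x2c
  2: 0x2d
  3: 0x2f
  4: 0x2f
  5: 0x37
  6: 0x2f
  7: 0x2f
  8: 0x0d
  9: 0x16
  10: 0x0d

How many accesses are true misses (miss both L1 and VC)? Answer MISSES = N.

  [0] addr=0x2d blk=11 s=1: MISS | VC []
  [1] addr=0x2c blk=11 s=1: L1-HIT | VC []
  [2] addr=0x2d blk=11 s=1: L1-HIT | VC []
  [3] addr=0x2f blk=11 s=1: L1-HIT | VC []
  [4] addr=0x2f blk=11 s=1: L1-HIT | VC []
  [5] addr=0x37 blk=13 s=1: MISS | VC [11]
  [6] addr=0x2f blk=11 s=1: VC-HIT | VC [13]
  [7] addr=0x2f blk=11 s=1: L1-HIT | VC [13]
  [8] addr=0xd blk=3 s=1: MISS | VC [13, 11]
  [9] addr=0x16 blk=5 s=1: MISS | VC [13, 11, 3]
  [10] addr=0xd blk=3 s=1: VC-HIT | VC [13, 11, 5]

MISSES = 4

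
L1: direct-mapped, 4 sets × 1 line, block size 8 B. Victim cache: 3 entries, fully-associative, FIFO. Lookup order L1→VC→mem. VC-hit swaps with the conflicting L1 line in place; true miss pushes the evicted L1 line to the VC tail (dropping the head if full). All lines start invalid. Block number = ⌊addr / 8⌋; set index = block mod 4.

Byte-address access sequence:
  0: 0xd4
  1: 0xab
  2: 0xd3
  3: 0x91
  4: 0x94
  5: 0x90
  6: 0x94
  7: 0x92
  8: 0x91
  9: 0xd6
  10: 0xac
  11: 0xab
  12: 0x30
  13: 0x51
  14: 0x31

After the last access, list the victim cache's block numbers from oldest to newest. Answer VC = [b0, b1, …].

0: 0xd4 (blk 26, set 2) → MISS  vc=[]
1: 0xab (blk 21, set 1) → MISS  vc=[]
2: 0xd3 (blk 26, set 2) → L1-HIT  vc=[]
3: 0x91 (blk 18, set 2) → MISS  vc=[26]
4: 0x94 (blk 18, set 2) → L1-HIT  vc=[26]
5: 0x90 (blk 18, set 2) → L1-HIT  vc=[26]
6: 0x94 (blk 18, set 2) → L1-HIT  vc=[26]
7: 0x92 (blk 18, set 2) → L1-HIT  vc=[26]
8: 0x91 (blk 18, set 2) → L1-HIT  vc=[26]
9: 0xd6 (blk 26, set 2) → VC-HIT  vc=[18]
10: 0xac (blk 21, set 1) → L1-HIT  vc=[18]
11: 0xab (blk 21, set 1) → L1-HIT  vc=[18]
12: 0x30 (blk 6, set 2) → MISS  vc=[18, 26]
13: 0x51 (blk 10, set 2) → MISS  vc=[18, 26, 6]
14: 0x31 (blk 6, set 2) → VC-HIT  vc=[18, 26, 10]

VC = [18, 26, 10]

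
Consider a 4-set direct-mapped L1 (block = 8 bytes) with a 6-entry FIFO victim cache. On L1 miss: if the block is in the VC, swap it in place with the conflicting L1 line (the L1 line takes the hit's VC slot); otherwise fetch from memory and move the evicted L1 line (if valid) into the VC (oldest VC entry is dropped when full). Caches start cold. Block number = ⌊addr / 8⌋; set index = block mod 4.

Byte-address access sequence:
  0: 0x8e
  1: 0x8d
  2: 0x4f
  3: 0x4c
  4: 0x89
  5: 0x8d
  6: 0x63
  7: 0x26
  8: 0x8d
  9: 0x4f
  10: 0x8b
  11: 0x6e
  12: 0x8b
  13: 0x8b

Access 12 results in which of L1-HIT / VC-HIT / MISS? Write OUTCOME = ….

OUTCOME = VC-HIT

#0 0x8e→b17/s1 MISS; vc=[]
#1 0x8d→b17/s1 L1-HIT; vc=[]
#2 0x4f→b9/s1 MISS; vc=[17]
#3 0x4c→b9/s1 L1-HIT; vc=[17]
#4 0x89→b17/s1 VC-HIT; vc=[9]
#5 0x8d→b17/s1 L1-HIT; vc=[9]
#6 0x63→b12/s0 MISS; vc=[9]
#7 0x26→b4/s0 MISS; vc=[9,12]
#8 0x8d→b17/s1 L1-HIT; vc=[9,12]
#9 0x4f→b9/s1 VC-HIT; vc=[17,12]
#10 0x8b→b17/s1 VC-HIT; vc=[9,12]
#11 0x6e→b13/s1 MISS; vc=[9,12,17]
#12 0x8b→b17/s1 VC-HIT; vc=[9,12,13]
#13 0x8b→b17/s1 L1-HIT; vc=[9,12,13]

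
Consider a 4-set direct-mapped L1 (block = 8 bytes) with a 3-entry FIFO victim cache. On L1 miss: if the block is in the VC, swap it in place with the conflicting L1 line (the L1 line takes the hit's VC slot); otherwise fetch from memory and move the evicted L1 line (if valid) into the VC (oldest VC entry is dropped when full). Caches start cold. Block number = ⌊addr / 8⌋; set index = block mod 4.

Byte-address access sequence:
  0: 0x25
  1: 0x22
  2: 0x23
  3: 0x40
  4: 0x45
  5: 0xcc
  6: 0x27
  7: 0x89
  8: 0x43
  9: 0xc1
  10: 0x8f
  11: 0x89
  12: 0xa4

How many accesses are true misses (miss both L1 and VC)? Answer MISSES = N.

MISSES = 6

0: 0x25 (blk 4, set 0) → MISS  vc=[]
1: 0x22 (blk 4, set 0) → L1-HIT  vc=[]
2: 0x23 (blk 4, set 0) → L1-HIT  vc=[]
3: 0x40 (blk 8, set 0) → MISS  vc=[4]
4: 0x45 (blk 8, set 0) → L1-HIT  vc=[4]
5: 0xcc (blk 25, set 1) → MISS  vc=[4]
6: 0x27 (blk 4, set 0) → VC-HIT  vc=[8]
7: 0x89 (blk 17, set 1) → MISS  vc=[8, 25]
8: 0x43 (blk 8, set 0) → VC-HIT  vc=[4, 25]
9: 0xc1 (blk 24, set 0) → MISS  vc=[4, 25, 8]
10: 0x8f (blk 17, set 1) → L1-HIT  vc=[4, 25, 8]
11: 0x89 (blk 17, set 1) → L1-HIT  vc=[4, 25, 8]
12: 0xa4 (blk 20, set 0) → MISS  vc=[25, 8, 24]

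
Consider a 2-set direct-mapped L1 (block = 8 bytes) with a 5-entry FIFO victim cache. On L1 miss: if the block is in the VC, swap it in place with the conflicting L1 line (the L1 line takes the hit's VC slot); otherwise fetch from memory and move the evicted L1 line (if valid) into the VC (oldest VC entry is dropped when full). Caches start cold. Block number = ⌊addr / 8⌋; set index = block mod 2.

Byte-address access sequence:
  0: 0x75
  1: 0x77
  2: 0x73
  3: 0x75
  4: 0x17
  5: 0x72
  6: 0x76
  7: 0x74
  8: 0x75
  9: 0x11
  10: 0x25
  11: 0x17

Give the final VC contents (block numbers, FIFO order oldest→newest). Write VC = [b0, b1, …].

#0 0x75→b14/s0 MISS; vc=[]
#1 0x77→b14/s0 L1-HIT; vc=[]
#2 0x73→b14/s0 L1-HIT; vc=[]
#3 0x75→b14/s0 L1-HIT; vc=[]
#4 0x17→b2/s0 MISS; vc=[14]
#5 0x72→b14/s0 VC-HIT; vc=[2]
#6 0x76→b14/s0 L1-HIT; vc=[2]
#7 0x74→b14/s0 L1-HIT; vc=[2]
#8 0x75→b14/s0 L1-HIT; vc=[2]
#9 0x11→b2/s0 VC-HIT; vc=[14]
#10 0x25→b4/s0 MISS; vc=[14,2]
#11 0x17→b2/s0 VC-HIT; vc=[14,4]

VC = [14, 4]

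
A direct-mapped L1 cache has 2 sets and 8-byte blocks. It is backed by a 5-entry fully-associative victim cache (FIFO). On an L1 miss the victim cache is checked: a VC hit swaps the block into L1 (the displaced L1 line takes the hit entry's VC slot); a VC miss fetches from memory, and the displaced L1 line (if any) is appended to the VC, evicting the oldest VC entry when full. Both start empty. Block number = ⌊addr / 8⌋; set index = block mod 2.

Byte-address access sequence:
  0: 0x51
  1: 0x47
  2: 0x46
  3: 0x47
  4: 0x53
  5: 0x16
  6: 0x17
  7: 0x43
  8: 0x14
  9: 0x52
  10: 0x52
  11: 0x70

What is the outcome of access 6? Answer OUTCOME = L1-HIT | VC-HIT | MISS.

  [0] addr=0x51 blk=10 s=0: MISS | VC []
  [1] addr=0x47 blk=8 s=0: MISS | VC [10]
  [2] addr=0x46 blk=8 s=0: L1-HIT | VC [10]
  [3] addr=0x47 blk=8 s=0: L1-HIT | VC [10]
  [4] addr=0x53 blk=10 s=0: VC-HIT | VC [8]
  [5] addr=0x16 blk=2 s=0: MISS | VC [8, 10]
  [6] addr=0x17 blk=2 s=0: L1-HIT | VC [8, 10]
  [7] addr=0x43 blk=8 s=0: VC-HIT | VC [2, 10]
  [8] addr=0x14 blk=2 s=0: VC-HIT | VC [8, 10]
  [9] addr=0x52 blk=10 s=0: VC-HIT | VC [8, 2]
  [10] addr=0x52 blk=10 s=0: L1-HIT | VC [8, 2]
  [11] addr=0x70 blk=14 s=0: MISS | VC [8, 2, 10]

OUTCOME = L1-HIT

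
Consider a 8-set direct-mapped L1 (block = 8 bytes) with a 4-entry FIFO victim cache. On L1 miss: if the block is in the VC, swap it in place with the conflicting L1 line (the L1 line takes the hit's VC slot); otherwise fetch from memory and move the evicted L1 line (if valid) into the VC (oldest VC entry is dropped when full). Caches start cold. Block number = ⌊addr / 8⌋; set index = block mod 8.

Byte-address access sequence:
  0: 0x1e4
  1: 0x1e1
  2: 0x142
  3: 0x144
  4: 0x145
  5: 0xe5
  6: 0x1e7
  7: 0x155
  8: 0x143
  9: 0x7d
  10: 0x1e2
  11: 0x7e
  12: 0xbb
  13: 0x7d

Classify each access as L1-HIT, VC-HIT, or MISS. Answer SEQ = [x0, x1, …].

SEQ = [MISS, L1-HIT, MISS, L1-HIT, L1-HIT, MISS, VC-HIT, MISS, L1-HIT, MISS, L1-HIT, L1-HIT, MISS, VC-HIT]

  [0] addr=0x1e4 blk=60 s=4: MISS | VC []
  [1] addr=0x1e1 blk=60 s=4: L1-HIT | VC []
  [2] addr=0x142 blk=40 s=0: MISS | VC []
  [3] addr=0x144 blk=40 s=0: L1-HIT | VC []
  [4] addr=0x145 blk=40 s=0: L1-HIT | VC []
  [5] addr=0xe5 blk=28 s=4: MISS | VC [60]
  [6] addr=0x1e7 blk=60 s=4: VC-HIT | VC [28]
  [7] addr=0x155 blk=42 s=2: MISS | VC [28]
  [8] addr=0x143 blk=40 s=0: L1-HIT | VC [28]
  [9] addr=0x7d blk=15 s=7: MISS | VC [28]
  [10] addr=0x1e2 blk=60 s=4: L1-HIT | VC [28]
  [11] addr=0x7e blk=15 s=7: L1-HIT | VC [28]
  [12] addr=0xbb blk=23 s=7: MISS | VC [28, 15]
  [13] addr=0x7d blk=15 s=7: VC-HIT | VC [28, 23]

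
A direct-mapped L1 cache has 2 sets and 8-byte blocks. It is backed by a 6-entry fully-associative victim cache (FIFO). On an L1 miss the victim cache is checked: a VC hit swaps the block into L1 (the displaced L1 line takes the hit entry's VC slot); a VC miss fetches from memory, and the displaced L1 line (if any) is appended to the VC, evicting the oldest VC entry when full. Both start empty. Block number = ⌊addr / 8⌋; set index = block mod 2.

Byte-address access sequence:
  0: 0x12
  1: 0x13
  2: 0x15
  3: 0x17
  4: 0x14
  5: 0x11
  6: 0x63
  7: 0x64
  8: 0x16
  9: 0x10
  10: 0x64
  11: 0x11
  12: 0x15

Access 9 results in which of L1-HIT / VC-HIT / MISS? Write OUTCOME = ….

OUTCOME = L1-HIT

  [0] addr=0x12 blk=2 s=0: MISS | VC []
  [1] addr=0x13 blk=2 s=0: L1-HIT | VC []
  [2] addr=0x15 blk=2 s=0: L1-HIT | VC []
  [3] addr=0x17 blk=2 s=0: L1-HIT | VC []
  [4] addr=0x14 blk=2 s=0: L1-HIT | VC []
  [5] addr=0x11 blk=2 s=0: L1-HIT | VC []
  [6] addr=0x63 blk=12 s=0: MISS | VC [2]
  [7] addr=0x64 blk=12 s=0: L1-HIT | VC [2]
  [8] addr=0x16 blk=2 s=0: VC-HIT | VC [12]
  [9] addr=0x10 blk=2 s=0: L1-HIT | VC [12]
  [10] addr=0x64 blk=12 s=0: VC-HIT | VC [2]
  [11] addr=0x11 blk=2 s=0: VC-HIT | VC [12]
  [12] addr=0x15 blk=2 s=0: L1-HIT | VC [12]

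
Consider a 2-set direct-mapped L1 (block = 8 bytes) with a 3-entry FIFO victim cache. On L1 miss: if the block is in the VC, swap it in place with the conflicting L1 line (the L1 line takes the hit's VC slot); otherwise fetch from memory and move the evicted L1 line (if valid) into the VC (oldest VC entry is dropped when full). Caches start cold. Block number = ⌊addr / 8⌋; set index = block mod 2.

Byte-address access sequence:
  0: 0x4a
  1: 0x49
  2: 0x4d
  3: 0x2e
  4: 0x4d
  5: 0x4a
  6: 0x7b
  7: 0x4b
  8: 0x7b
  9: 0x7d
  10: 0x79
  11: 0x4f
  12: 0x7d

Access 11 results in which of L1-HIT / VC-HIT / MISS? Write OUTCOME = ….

OUTCOME = VC-HIT

#0 0x4a→b9/s1 MISS; vc=[]
#1 0x49→b9/s1 L1-HIT; vc=[]
#2 0x4d→b9/s1 L1-HIT; vc=[]
#3 0x2e→b5/s1 MISS; vc=[9]
#4 0x4d→b9/s1 VC-HIT; vc=[5]
#5 0x4a→b9/s1 L1-HIT; vc=[5]
#6 0x7b→b15/s1 MISS; vc=[5,9]
#7 0x4b→b9/s1 VC-HIT; vc=[5,15]
#8 0x7b→b15/s1 VC-HIT; vc=[5,9]
#9 0x7d→b15/s1 L1-HIT; vc=[5,9]
#10 0x79→b15/s1 L1-HIT; vc=[5,9]
#11 0x4f→b9/s1 VC-HIT; vc=[5,15]
#12 0x7d→b15/s1 VC-HIT; vc=[5,9]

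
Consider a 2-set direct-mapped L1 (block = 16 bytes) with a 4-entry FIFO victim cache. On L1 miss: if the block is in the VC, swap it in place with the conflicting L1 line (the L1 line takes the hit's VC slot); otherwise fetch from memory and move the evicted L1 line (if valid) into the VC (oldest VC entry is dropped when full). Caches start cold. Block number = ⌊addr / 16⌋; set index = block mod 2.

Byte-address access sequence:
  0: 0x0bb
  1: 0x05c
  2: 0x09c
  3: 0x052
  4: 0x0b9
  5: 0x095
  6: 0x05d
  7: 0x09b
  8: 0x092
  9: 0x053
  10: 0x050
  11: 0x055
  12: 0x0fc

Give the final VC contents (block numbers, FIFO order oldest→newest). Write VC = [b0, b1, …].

  [0] addr=0xbb blk=11 s=1: MISS | VC []
  [1] addr=0x5c blk=5 s=1: MISS | VC [11]
  [2] addr=0x9c blk=9 s=1: MISS | VC [11, 5]
  [3] addr=0x52 blk=5 s=1: VC-HIT | VC [11, 9]
  [4] addr=0xb9 blk=11 s=1: VC-HIT | VC [5, 9]
  [5] addr=0x95 blk=9 s=1: VC-HIT | VC [5, 11]
  [6] addr=0x5d blk=5 s=1: VC-HIT | VC [9, 11]
  [7] addr=0x9b blk=9 s=1: VC-HIT | VC [5, 11]
  [8] addr=0x92 blk=9 s=1: L1-HIT | VC [5, 11]
  [9] addr=0x53 blk=5 s=1: VC-HIT | VC [9, 11]
  [10] addr=0x50 blk=5 s=1: L1-HIT | VC [9, 11]
  [11] addr=0x55 blk=5 s=1: L1-HIT | VC [9, 11]
  [12] addr=0xfc blk=15 s=1: MISS | VC [9, 11, 5]

VC = [9, 11, 5]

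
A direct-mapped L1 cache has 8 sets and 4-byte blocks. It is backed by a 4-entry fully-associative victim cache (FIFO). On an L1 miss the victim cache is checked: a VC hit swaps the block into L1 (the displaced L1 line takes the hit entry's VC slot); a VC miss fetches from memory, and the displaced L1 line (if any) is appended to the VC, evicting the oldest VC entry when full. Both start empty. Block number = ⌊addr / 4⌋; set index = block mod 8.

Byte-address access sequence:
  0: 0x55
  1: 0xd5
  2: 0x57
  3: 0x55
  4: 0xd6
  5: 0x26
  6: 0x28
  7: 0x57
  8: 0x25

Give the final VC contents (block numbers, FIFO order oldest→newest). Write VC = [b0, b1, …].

  [0] addr=0x55 blk=21 s=5: MISS | VC []
  [1] addr=0xd5 blk=53 s=5: MISS | VC [21]
  [2] addr=0x57 blk=21 s=5: VC-HIT | VC [53]
  [3] addr=0x55 blk=21 s=5: L1-HIT | VC [53]
  [4] addr=0xd6 blk=53 s=5: VC-HIT | VC [21]
  [5] addr=0x26 blk=9 s=1: MISS | VC [21]
  [6] addr=0x28 blk=10 s=2: MISS | VC [21]
  [7] addr=0x57 blk=21 s=5: VC-HIT | VC [53]
  [8] addr=0x25 blk=9 s=1: L1-HIT | VC [53]

VC = [53]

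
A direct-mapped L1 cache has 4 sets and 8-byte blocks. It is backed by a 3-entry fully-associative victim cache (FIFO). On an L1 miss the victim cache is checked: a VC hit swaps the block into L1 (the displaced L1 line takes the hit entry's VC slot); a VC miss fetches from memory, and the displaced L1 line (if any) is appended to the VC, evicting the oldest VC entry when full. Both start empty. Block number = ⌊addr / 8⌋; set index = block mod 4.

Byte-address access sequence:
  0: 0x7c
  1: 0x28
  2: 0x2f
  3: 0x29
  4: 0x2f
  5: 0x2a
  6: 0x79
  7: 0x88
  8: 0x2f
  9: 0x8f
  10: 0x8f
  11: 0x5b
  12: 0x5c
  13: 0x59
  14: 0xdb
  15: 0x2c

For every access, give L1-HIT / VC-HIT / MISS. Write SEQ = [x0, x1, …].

SEQ = [MISS, MISS, L1-HIT, L1-HIT, L1-HIT, L1-HIT, L1-HIT, MISS, VC-HIT, VC-HIT, L1-HIT, MISS, L1-HIT, L1-HIT, MISS, VC-HIT]

0: 0x7c (blk 15, set 3) → MISS  vc=[]
1: 0x28 (blk 5, set 1) → MISS  vc=[]
2: 0x2f (blk 5, set 1) → L1-HIT  vc=[]
3: 0x29 (blk 5, set 1) → L1-HIT  vc=[]
4: 0x2f (blk 5, set 1) → L1-HIT  vc=[]
5: 0x2a (blk 5, set 1) → L1-HIT  vc=[]
6: 0x79 (blk 15, set 3) → L1-HIT  vc=[]
7: 0x88 (blk 17, set 1) → MISS  vc=[5]
8: 0x2f (blk 5, set 1) → VC-HIT  vc=[17]
9: 0x8f (blk 17, set 1) → VC-HIT  vc=[5]
10: 0x8f (blk 17, set 1) → L1-HIT  vc=[5]
11: 0x5b (blk 11, set 3) → MISS  vc=[5, 15]
12: 0x5c (blk 11, set 3) → L1-HIT  vc=[5, 15]
13: 0x59 (blk 11, set 3) → L1-HIT  vc=[5, 15]
14: 0xdb (blk 27, set 3) → MISS  vc=[5, 15, 11]
15: 0x2c (blk 5, set 1) → VC-HIT  vc=[17, 15, 11]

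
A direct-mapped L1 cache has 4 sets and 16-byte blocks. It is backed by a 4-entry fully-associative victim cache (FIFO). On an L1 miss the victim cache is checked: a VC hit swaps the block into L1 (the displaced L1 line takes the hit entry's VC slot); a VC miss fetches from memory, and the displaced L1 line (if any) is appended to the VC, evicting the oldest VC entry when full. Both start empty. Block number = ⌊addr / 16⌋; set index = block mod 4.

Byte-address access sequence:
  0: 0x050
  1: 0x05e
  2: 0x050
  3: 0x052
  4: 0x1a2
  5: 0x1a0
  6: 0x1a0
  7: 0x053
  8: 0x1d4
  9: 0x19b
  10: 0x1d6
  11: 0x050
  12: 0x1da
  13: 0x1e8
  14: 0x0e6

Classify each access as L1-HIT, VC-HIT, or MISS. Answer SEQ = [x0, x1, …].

SEQ = [MISS, L1-HIT, L1-HIT, L1-HIT, MISS, L1-HIT, L1-HIT, L1-HIT, MISS, MISS, VC-HIT, VC-HIT, VC-HIT, MISS, MISS]

#0 0x50→b5/s1 MISS; vc=[]
#1 0x5e→b5/s1 L1-HIT; vc=[]
#2 0x50→b5/s1 L1-HIT; vc=[]
#3 0x52→b5/s1 L1-HIT; vc=[]
#4 0x1a2→b26/s2 MISS; vc=[]
#5 0x1a0→b26/s2 L1-HIT; vc=[]
#6 0x1a0→b26/s2 L1-HIT; vc=[]
#7 0x53→b5/s1 L1-HIT; vc=[]
#8 0x1d4→b29/s1 MISS; vc=[5]
#9 0x19b→b25/s1 MISS; vc=[5,29]
#10 0x1d6→b29/s1 VC-HIT; vc=[5,25]
#11 0x50→b5/s1 VC-HIT; vc=[29,25]
#12 0x1da→b29/s1 VC-HIT; vc=[5,25]
#13 0x1e8→b30/s2 MISS; vc=[5,25,26]
#14 0xe6→b14/s2 MISS; vc=[5,25,26,30]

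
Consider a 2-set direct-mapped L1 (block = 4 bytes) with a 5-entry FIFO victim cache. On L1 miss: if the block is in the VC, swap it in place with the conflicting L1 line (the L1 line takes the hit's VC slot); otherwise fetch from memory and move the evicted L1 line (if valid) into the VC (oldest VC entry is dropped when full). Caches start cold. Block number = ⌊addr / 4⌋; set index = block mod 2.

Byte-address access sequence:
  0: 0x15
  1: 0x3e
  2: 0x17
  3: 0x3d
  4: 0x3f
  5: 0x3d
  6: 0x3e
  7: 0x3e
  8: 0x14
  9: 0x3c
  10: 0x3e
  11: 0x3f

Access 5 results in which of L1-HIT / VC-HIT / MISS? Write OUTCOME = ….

0: 0x15 (blk 5, set 1) → MISS  vc=[]
1: 0x3e (blk 15, set 1) → MISS  vc=[5]
2: 0x17 (blk 5, set 1) → VC-HIT  vc=[15]
3: 0x3d (blk 15, set 1) → VC-HIT  vc=[5]
4: 0x3f (blk 15, set 1) → L1-HIT  vc=[5]
5: 0x3d (blk 15, set 1) → L1-HIT  vc=[5]
6: 0x3e (blk 15, set 1) → L1-HIT  vc=[5]
7: 0x3e (blk 15, set 1) → L1-HIT  vc=[5]
8: 0x14 (blk 5, set 1) → VC-HIT  vc=[15]
9: 0x3c (blk 15, set 1) → VC-HIT  vc=[5]
10: 0x3e (blk 15, set 1) → L1-HIT  vc=[5]
11: 0x3f (blk 15, set 1) → L1-HIT  vc=[5]

OUTCOME = L1-HIT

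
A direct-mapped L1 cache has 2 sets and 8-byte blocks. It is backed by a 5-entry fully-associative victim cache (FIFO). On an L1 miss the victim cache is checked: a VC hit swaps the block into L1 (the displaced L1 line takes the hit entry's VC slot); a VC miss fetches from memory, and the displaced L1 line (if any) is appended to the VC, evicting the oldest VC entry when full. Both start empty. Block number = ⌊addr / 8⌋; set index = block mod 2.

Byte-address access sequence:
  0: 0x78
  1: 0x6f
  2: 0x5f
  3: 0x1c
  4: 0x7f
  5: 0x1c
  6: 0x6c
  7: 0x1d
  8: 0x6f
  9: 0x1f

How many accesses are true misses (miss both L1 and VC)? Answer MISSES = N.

  [0] addr=0x78 blk=15 s=1: MISS | VC []
  [1] addr=0x6f blk=13 s=1: MISS | VC [15]
  [2] addr=0x5f blk=11 s=1: MISS | VC [15, 13]
  [3] addr=0x1c blk=3 s=1: MISS | VC [15, 13, 11]
  [4] addr=0x7f blk=15 s=1: VC-HIT | VC [3, 13, 11]
  [5] addr=0x1c blk=3 s=1: VC-HIT | VC [15, 13, 11]
  [6] addr=0x6c blk=13 s=1: VC-HIT | VC [15, 3, 11]
  [7] addr=0x1d blk=3 s=1: VC-HIT | VC [15, 13, 11]
  [8] addr=0x6f blk=13 s=1: VC-HIT | VC [15, 3, 11]
  [9] addr=0x1f blk=3 s=1: VC-HIT | VC [15, 13, 11]

MISSES = 4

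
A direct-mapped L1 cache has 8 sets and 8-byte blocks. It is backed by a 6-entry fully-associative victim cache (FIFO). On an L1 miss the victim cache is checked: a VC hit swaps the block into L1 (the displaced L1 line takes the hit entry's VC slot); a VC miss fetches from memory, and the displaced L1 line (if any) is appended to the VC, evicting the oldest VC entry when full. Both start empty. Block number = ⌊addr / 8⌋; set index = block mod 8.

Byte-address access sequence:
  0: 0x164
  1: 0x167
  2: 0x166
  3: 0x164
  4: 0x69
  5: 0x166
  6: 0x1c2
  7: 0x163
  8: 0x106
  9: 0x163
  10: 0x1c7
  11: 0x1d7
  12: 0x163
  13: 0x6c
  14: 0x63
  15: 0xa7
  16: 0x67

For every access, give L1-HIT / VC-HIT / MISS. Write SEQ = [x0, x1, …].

0: 0x164 (blk 44, set 4) → MISS  vc=[]
1: 0x167 (blk 44, set 4) → L1-HIT  vc=[]
2: 0x166 (blk 44, set 4) → L1-HIT  vc=[]
3: 0x164 (blk 44, set 4) → L1-HIT  vc=[]
4: 0x69 (blk 13, set 5) → MISS  vc=[]
5: 0x166 (blk 44, set 4) → L1-HIT  vc=[]
6: 0x1c2 (blk 56, set 0) → MISS  vc=[]
7: 0x163 (blk 44, set 4) → L1-HIT  vc=[]
8: 0x106 (blk 32, set 0) → MISS  vc=[56]
9: 0x163 (blk 44, set 4) → L1-HIT  vc=[56]
10: 0x1c7 (blk 56, set 0) → VC-HIT  vc=[32]
11: 0x1d7 (blk 58, set 2) → MISS  vc=[32]
12: 0x163 (blk 44, set 4) → L1-HIT  vc=[32]
13: 0x6c (blk 13, set 5) → L1-HIT  vc=[32]
14: 0x63 (blk 12, set 4) → MISS  vc=[32, 44]
15: 0xa7 (blk 20, set 4) → MISS  vc=[32, 44, 12]
16: 0x67 (blk 12, set 4) → VC-HIT  vc=[32, 44, 20]

SEQ = [MISS, L1-HIT, L1-HIT, L1-HIT, MISS, L1-HIT, MISS, L1-HIT, MISS, L1-HIT, VC-HIT, MISS, L1-HIT, L1-HIT, MISS, MISS, VC-HIT]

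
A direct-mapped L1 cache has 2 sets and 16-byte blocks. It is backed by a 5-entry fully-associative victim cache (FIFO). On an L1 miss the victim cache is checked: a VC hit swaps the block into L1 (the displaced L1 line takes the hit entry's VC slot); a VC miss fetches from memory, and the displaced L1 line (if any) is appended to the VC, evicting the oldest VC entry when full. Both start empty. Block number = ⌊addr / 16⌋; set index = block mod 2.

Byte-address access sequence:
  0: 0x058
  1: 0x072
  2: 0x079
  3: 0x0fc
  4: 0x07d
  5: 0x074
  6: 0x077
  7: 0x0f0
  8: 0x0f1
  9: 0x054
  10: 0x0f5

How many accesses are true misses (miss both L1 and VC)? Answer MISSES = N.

MISSES = 3

  [0] addr=0x58 blk=5 s=1: MISS | VC []
  [1] addr=0x72 blk=7 s=1: MISS | VC [5]
  [2] addr=0x79 blk=7 s=1: L1-HIT | VC [5]
  [3] addr=0xfc blk=15 s=1: MISS | VC [5, 7]
  [4] addr=0x7d blk=7 s=1: VC-HIT | VC [5, 15]
  [5] addr=0x74 blk=7 s=1: L1-HIT | VC [5, 15]
  [6] addr=0x77 blk=7 s=1: L1-HIT | VC [5, 15]
  [7] addr=0xf0 blk=15 s=1: VC-HIT | VC [5, 7]
  [8] addr=0xf1 blk=15 s=1: L1-HIT | VC [5, 7]
  [9] addr=0x54 blk=5 s=1: VC-HIT | VC [15, 7]
  [10] addr=0xf5 blk=15 s=1: VC-HIT | VC [5, 7]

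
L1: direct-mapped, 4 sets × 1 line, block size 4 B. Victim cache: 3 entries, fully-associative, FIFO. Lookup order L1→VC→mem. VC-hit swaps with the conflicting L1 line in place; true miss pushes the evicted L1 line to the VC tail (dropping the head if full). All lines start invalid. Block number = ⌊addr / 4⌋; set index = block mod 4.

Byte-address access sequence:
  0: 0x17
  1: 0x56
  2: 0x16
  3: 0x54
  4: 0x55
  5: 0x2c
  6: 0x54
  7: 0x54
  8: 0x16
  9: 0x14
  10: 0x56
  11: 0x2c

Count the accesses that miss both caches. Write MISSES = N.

MISSES = 3

  [0] addr=0x17 blk=5 s=1: MISS | VC []
  [1] addr=0x56 blk=21 s=1: MISS | VC [5]
  [2] addr=0x16 blk=5 s=1: VC-HIT | VC [21]
  [3] addr=0x54 blk=21 s=1: VC-HIT | VC [5]
  [4] addr=0x55 blk=21 s=1: L1-HIT | VC [5]
  [5] addr=0x2c blk=11 s=3: MISS | VC [5]
  [6] addr=0x54 blk=21 s=1: L1-HIT | VC [5]
  [7] addr=0x54 blk=21 s=1: L1-HIT | VC [5]
  [8] addr=0x16 blk=5 s=1: VC-HIT | VC [21]
  [9] addr=0x14 blk=5 s=1: L1-HIT | VC [21]
  [10] addr=0x56 blk=21 s=1: VC-HIT | VC [5]
  [11] addr=0x2c blk=11 s=3: L1-HIT | VC [5]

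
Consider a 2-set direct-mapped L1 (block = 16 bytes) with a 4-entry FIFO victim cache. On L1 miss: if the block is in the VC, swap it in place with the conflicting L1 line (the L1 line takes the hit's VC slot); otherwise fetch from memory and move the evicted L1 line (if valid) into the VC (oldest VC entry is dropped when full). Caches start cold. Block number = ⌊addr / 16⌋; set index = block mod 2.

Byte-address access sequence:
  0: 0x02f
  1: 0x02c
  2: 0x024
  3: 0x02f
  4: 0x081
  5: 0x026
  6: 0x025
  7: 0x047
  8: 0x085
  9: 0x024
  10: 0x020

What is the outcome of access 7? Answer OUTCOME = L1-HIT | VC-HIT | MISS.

OUTCOME = MISS

#0 0x2f→b2/s0 MISS; vc=[]
#1 0x2c→b2/s0 L1-HIT; vc=[]
#2 0x24→b2/s0 L1-HIT; vc=[]
#3 0x2f→b2/s0 L1-HIT; vc=[]
#4 0x81→b8/s0 MISS; vc=[2]
#5 0x26→b2/s0 VC-HIT; vc=[8]
#6 0x25→b2/s0 L1-HIT; vc=[8]
#7 0x47→b4/s0 MISS; vc=[8,2]
#8 0x85→b8/s0 VC-HIT; vc=[4,2]
#9 0x24→b2/s0 VC-HIT; vc=[4,8]
#10 0x20→b2/s0 L1-HIT; vc=[4,8]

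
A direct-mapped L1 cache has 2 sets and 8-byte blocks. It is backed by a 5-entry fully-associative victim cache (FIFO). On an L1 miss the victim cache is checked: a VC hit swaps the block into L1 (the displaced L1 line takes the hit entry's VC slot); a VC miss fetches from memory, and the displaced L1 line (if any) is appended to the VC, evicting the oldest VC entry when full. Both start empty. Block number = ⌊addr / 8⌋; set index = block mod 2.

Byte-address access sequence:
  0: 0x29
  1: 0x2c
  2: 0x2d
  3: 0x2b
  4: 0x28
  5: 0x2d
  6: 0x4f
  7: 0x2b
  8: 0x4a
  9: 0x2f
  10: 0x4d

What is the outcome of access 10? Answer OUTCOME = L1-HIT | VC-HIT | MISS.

0: 0x29 (blk 5, set 1) → MISS  vc=[]
1: 0x2c (blk 5, set 1) → L1-HIT  vc=[]
2: 0x2d (blk 5, set 1) → L1-HIT  vc=[]
3: 0x2b (blk 5, set 1) → L1-HIT  vc=[]
4: 0x28 (blk 5, set 1) → L1-HIT  vc=[]
5: 0x2d (blk 5, set 1) → L1-HIT  vc=[]
6: 0x4f (blk 9, set 1) → MISS  vc=[5]
7: 0x2b (blk 5, set 1) → VC-HIT  vc=[9]
8: 0x4a (blk 9, set 1) → VC-HIT  vc=[5]
9: 0x2f (blk 5, set 1) → VC-HIT  vc=[9]
10: 0x4d (blk 9, set 1) → VC-HIT  vc=[5]

OUTCOME = VC-HIT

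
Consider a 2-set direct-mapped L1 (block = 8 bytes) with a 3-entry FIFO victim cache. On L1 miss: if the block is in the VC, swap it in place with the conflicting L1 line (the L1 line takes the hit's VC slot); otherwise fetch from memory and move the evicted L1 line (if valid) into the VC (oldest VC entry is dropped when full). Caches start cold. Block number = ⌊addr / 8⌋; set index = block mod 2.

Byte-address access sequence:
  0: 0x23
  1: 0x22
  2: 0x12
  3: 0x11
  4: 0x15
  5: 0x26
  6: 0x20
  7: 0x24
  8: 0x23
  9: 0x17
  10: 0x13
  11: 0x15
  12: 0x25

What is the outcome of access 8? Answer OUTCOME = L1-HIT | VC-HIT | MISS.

0: 0x23 (blk 4, set 0) → MISS  vc=[]
1: 0x22 (blk 4, set 0) → L1-HIT  vc=[]
2: 0x12 (blk 2, set 0) → MISS  vc=[4]
3: 0x11 (blk 2, set 0) → L1-HIT  vc=[4]
4: 0x15 (blk 2, set 0) → L1-HIT  vc=[4]
5: 0x26 (blk 4, set 0) → VC-HIT  vc=[2]
6: 0x20 (blk 4, set 0) → L1-HIT  vc=[2]
7: 0x24 (blk 4, set 0) → L1-HIT  vc=[2]
8: 0x23 (blk 4, set 0) → L1-HIT  vc=[2]
9: 0x17 (blk 2, set 0) → VC-HIT  vc=[4]
10: 0x13 (blk 2, set 0) → L1-HIT  vc=[4]
11: 0x15 (blk 2, set 0) → L1-HIT  vc=[4]
12: 0x25 (blk 4, set 0) → VC-HIT  vc=[2]

OUTCOME = L1-HIT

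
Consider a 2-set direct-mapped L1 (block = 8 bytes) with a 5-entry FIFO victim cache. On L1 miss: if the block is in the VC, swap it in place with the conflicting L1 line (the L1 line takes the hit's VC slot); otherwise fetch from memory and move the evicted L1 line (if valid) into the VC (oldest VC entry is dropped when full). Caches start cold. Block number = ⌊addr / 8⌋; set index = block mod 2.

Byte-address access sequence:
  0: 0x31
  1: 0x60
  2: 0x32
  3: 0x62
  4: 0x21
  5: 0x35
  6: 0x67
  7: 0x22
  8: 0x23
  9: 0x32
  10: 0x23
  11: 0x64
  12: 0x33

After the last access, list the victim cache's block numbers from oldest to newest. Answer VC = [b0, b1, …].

#0 0x31→b6/s0 MISS; vc=[]
#1 0x60→b12/s0 MISS; vc=[6]
#2 0x32→b6/s0 VC-HIT; vc=[12]
#3 0x62→b12/s0 VC-HIT; vc=[6]
#4 0x21→b4/s0 MISS; vc=[6,12]
#5 0x35→b6/s0 VC-HIT; vc=[4,12]
#6 0x67→b12/s0 VC-HIT; vc=[4,6]
#7 0x22→b4/s0 VC-HIT; vc=[12,6]
#8 0x23→b4/s0 L1-HIT; vc=[12,6]
#9 0x32→b6/s0 VC-HIT; vc=[12,4]
#10 0x23→b4/s0 VC-HIT; vc=[12,6]
#11 0x64→b12/s0 VC-HIT; vc=[4,6]
#12 0x33→b6/s0 VC-HIT; vc=[4,12]

VC = [4, 12]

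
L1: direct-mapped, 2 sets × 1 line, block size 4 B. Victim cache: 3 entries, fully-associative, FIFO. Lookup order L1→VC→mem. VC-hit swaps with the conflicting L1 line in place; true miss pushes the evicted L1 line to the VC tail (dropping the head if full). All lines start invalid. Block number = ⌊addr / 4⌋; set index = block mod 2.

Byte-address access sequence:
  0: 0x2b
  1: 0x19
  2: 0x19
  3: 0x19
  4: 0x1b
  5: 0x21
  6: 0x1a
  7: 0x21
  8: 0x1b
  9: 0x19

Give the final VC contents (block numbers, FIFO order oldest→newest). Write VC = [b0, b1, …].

VC = [10, 8]

#0 0x2b→b10/s0 MISS; vc=[]
#1 0x19→b6/s0 MISS; vc=[10]
#2 0x19→b6/s0 L1-HIT; vc=[10]
#3 0x19→b6/s0 L1-HIT; vc=[10]
#4 0x1b→b6/s0 L1-HIT; vc=[10]
#5 0x21→b8/s0 MISS; vc=[10,6]
#6 0x1a→b6/s0 VC-HIT; vc=[10,8]
#7 0x21→b8/s0 VC-HIT; vc=[10,6]
#8 0x1b→b6/s0 VC-HIT; vc=[10,8]
#9 0x19→b6/s0 L1-HIT; vc=[10,8]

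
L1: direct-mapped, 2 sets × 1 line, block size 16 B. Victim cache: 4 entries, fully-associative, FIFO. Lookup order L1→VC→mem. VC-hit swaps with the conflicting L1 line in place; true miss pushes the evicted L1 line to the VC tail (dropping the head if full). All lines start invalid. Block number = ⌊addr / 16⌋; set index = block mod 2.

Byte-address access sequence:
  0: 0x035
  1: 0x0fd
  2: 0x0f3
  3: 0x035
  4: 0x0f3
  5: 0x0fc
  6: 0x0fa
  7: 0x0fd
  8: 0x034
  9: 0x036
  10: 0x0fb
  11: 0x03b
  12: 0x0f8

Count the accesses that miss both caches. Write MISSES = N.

#0 0x35→b3/s1 MISS; vc=[]
#1 0xfd→b15/s1 MISS; vc=[3]
#2 0xf3→b15/s1 L1-HIT; vc=[3]
#3 0x35→b3/s1 VC-HIT; vc=[15]
#4 0xf3→b15/s1 VC-HIT; vc=[3]
#5 0xfc→b15/s1 L1-HIT; vc=[3]
#6 0xfa→b15/s1 L1-HIT; vc=[3]
#7 0xfd→b15/s1 L1-HIT; vc=[3]
#8 0x34→b3/s1 VC-HIT; vc=[15]
#9 0x36→b3/s1 L1-HIT; vc=[15]
#10 0xfb→b15/s1 VC-HIT; vc=[3]
#11 0x3b→b3/s1 VC-HIT; vc=[15]
#12 0xf8→b15/s1 VC-HIT; vc=[3]

MISSES = 2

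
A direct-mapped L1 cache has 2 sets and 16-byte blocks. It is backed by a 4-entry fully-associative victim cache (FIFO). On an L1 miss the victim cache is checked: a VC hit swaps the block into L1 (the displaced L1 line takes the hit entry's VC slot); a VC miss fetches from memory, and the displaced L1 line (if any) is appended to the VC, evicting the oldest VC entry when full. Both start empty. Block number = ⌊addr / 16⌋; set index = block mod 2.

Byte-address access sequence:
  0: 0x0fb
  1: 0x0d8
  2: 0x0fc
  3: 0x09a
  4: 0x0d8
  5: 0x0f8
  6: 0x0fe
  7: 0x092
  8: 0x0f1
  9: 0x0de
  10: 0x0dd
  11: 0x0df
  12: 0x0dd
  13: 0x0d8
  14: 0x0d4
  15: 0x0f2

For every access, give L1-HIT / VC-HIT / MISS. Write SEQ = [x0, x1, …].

SEQ = [MISS, MISS, VC-HIT, MISS, VC-HIT, VC-HIT, L1-HIT, VC-HIT, VC-HIT, VC-HIT, L1-HIT, L1-HIT, L1-HIT, L1-HIT, L1-HIT, VC-HIT]

  [0] addr=0xfb blk=15 s=1: MISS | VC []
  [1] addr=0xd8 blk=13 s=1: MISS | VC [15]
  [2] addr=0xfc blk=15 s=1: VC-HIT | VC [13]
  [3] addr=0x9a blk=9 s=1: MISS | VC [13, 15]
  [4] addr=0xd8 blk=13 s=1: VC-HIT | VC [9, 15]
  [5] addr=0xf8 blk=15 s=1: VC-HIT | VC [9, 13]
  [6] addr=0xfe blk=15 s=1: L1-HIT | VC [9, 13]
  [7] addr=0x92 blk=9 s=1: VC-HIT | VC [15, 13]
  [8] addr=0xf1 blk=15 s=1: VC-HIT | VC [9, 13]
  [9] addr=0xde blk=13 s=1: VC-HIT | VC [9, 15]
  [10] addr=0xdd blk=13 s=1: L1-HIT | VC [9, 15]
  [11] addr=0xdf blk=13 s=1: L1-HIT | VC [9, 15]
  [12] addr=0xdd blk=13 s=1: L1-HIT | VC [9, 15]
  [13] addr=0xd8 blk=13 s=1: L1-HIT | VC [9, 15]
  [14] addr=0xd4 blk=13 s=1: L1-HIT | VC [9, 15]
  [15] addr=0xf2 blk=15 s=1: VC-HIT | VC [9, 13]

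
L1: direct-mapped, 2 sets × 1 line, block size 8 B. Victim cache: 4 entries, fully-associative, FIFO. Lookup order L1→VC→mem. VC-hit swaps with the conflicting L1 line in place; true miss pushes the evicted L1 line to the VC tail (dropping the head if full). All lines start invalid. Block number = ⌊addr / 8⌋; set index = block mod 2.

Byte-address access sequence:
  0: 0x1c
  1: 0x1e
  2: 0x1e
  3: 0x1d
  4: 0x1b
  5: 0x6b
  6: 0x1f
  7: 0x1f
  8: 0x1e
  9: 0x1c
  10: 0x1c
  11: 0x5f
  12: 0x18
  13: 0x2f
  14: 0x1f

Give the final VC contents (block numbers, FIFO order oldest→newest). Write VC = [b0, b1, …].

#0 0x1c→b3/s1 MISS; vc=[]
#1 0x1e→b3/s1 L1-HIT; vc=[]
#2 0x1e→b3/s1 L1-HIT; vc=[]
#3 0x1d→b3/s1 L1-HIT; vc=[]
#4 0x1b→b3/s1 L1-HIT; vc=[]
#5 0x6b→b13/s1 MISS; vc=[3]
#6 0x1f→b3/s1 VC-HIT; vc=[13]
#7 0x1f→b3/s1 L1-HIT; vc=[13]
#8 0x1e→b3/s1 L1-HIT; vc=[13]
#9 0x1c→b3/s1 L1-HIT; vc=[13]
#10 0x1c→b3/s1 L1-HIT; vc=[13]
#11 0x5f→b11/s1 MISS; vc=[13,3]
#12 0x18→b3/s1 VC-HIT; vc=[13,11]
#13 0x2f→b5/s1 MISS; vc=[13,11,3]
#14 0x1f→b3/s1 VC-HIT; vc=[13,11,5]

VC = [13, 11, 5]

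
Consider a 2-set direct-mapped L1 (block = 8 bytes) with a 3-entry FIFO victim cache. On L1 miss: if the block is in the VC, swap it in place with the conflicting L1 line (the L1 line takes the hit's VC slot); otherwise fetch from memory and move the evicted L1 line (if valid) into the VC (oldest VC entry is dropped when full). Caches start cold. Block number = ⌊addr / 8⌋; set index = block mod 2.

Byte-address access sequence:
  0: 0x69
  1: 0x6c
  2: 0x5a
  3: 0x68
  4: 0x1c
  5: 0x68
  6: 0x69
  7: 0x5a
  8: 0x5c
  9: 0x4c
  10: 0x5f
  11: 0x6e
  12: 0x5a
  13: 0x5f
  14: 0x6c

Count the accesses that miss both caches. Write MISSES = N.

  [0] addr=0x69 blk=13 s=1: MISS | VC []
  [1] addr=0x6c blk=13 s=1: L1-HIT | VC []
  [2] addr=0x5a blk=11 s=1: MISS | VC [13]
  [3] addr=0x68 blk=13 s=1: VC-HIT | VC [11]
  [4] addr=0x1c blk=3 s=1: MISS | VC [11, 13]
  [5] addr=0x68 blk=13 s=1: VC-HIT | VC [11, 3]
  [6] addr=0x69 blk=13 s=1: L1-HIT | VC [11, 3]
  [7] addr=0x5a blk=11 s=1: VC-HIT | VC [13, 3]
  [8] addr=0x5c blk=11 s=1: L1-HIT | VC [13, 3]
  [9] addr=0x4c blk=9 s=1: MISS | VC [13, 3, 11]
  [10] addr=0x5f blk=11 s=1: VC-HIT | VC [13, 3, 9]
  [11] addr=0x6e blk=13 s=1: VC-HIT | VC [11, 3, 9]
  [12] addr=0x5a blk=11 s=1: VC-HIT | VC [13, 3, 9]
  [13] addr=0x5f blk=11 s=1: L1-HIT | VC [13, 3, 9]
  [14] addr=0x6c blk=13 s=1: VC-HIT | VC [11, 3, 9]

MISSES = 4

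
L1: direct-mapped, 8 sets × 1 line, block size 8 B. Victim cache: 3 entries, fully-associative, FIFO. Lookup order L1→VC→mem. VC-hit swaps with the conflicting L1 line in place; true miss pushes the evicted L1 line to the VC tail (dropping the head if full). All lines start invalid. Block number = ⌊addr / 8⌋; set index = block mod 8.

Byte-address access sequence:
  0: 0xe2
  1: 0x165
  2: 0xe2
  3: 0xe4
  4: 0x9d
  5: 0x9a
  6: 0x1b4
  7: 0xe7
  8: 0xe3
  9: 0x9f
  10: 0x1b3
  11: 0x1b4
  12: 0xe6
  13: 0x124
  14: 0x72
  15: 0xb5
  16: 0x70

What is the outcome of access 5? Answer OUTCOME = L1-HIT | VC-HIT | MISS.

OUTCOME = L1-HIT

#0 0xe2→b28/s4 MISS; vc=[]
#1 0x165→b44/s4 MISS; vc=[28]
#2 0xe2→b28/s4 VC-HIT; vc=[44]
#3 0xe4→b28/s4 L1-HIT; vc=[44]
#4 0x9d→b19/s3 MISS; vc=[44]
#5 0x9a→b19/s3 L1-HIT; vc=[44]
#6 0x1b4→b54/s6 MISS; vc=[44]
#7 0xe7→b28/s4 L1-HIT; vc=[44]
#8 0xe3→b28/s4 L1-HIT; vc=[44]
#9 0x9f→b19/s3 L1-HIT; vc=[44]
#10 0x1b3→b54/s6 L1-HIT; vc=[44]
#11 0x1b4→b54/s6 L1-HIT; vc=[44]
#12 0xe6→b28/s4 L1-HIT; vc=[44]
#13 0x124→b36/s4 MISS; vc=[44,28]
#14 0x72→b14/s6 MISS; vc=[44,28,54]
#15 0xb5→b22/s6 MISS; vc=[28,54,14]
#16 0x70→b14/s6 VC-HIT; vc=[28,54,22]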